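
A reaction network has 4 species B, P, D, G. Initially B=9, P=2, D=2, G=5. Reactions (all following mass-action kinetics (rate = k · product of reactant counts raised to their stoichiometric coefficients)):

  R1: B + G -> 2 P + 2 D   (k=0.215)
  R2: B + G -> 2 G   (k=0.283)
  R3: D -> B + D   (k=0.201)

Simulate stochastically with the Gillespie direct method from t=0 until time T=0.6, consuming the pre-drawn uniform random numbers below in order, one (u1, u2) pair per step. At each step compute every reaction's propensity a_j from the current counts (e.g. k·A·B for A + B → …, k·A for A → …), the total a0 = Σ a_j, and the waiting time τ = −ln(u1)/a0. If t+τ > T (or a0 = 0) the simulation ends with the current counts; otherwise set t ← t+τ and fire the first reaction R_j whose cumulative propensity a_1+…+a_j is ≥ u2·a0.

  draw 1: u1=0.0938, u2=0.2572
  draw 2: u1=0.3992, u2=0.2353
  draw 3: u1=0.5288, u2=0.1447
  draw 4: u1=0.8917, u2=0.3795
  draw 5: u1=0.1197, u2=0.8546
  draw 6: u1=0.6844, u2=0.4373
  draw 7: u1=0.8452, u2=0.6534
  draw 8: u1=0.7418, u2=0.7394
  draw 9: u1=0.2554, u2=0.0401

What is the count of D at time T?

D at T = 8

t=0.000: B=9 P=2 D=2 G=5
Draw 1: a1=9.675, a2=12.735, a3=0.402, a0=22.812; τ=−ln(0.0938)/22.812=0.104 → t=0.104; u2·a0=0.2572·22.812=5.867 ≤ a1=9.675 → R1 fires; B=8 P=4 D=4 G=4
Draw 2: a1=6.880, a2=9.056, a3=0.804, a0=16.740; τ=−ln(0.3992)/16.740=0.055 → t=0.159; u2·a0=0.2353·16.740=3.939 ≤ a1=6.880 → R1 fires; B=7 P=6 D=6 G=3
Draw 3: a1=4.515, a2=5.943, a3=1.206, a0=11.664; τ=−ln(0.5288)/11.664=0.055 → t=0.213; u2·a0=0.1447·11.664=1.688 ≤ a1=4.515 → R1 fires; B=6 P=8 D=8 G=2
Draw 4: a1=2.580, a2=3.396, a3=1.608, a0=7.584; τ=−ln(0.8917)/7.584=0.015 → t=0.228; u2·a0=0.3795·7.584=2.878; a1=2.580 < 2.878 ≤ a1+a2=5.976 → R2 fires; B=5 P=8 D=8 G=3
Draw 5: a1=3.225, a2=4.245, a3=1.608, a0=9.078; τ=−ln(0.1197)/9.078=0.234 → t=0.462; u2·a0=0.8546·9.078=7.758; a1+a2=7.470 < 7.758 ≤ a1+…+a3=9.078 → R3 fires; B=6 P=8 D=8 G=3
Draw 6: a1=3.870, a2=5.094, a3=1.608, a0=10.572; τ=−ln(0.6844)/10.572=0.036 → t=0.498; u2·a0=0.4373·10.572=4.623; a1=3.870 < 4.623 ≤ a1+a2=8.964 → R2 fires; B=5 P=8 D=8 G=4
Draw 7: a1=4.300, a2=5.660, a3=1.608, a0=11.568; τ=−ln(0.8452)/11.568=0.015 → t=0.513; u2·a0=0.6534·11.568=7.559; a1=4.300 < 7.559 ≤ a1+a2=9.960 → R2 fires; B=4 P=8 D=8 G=5
Draw 8: a1=4.300, a2=5.660, a3=1.608, a0=11.568; τ=−ln(0.7418)/11.568=0.026 → t=0.538; u2·a0=0.7394·11.568=8.553; a1=4.300 < 8.553 ≤ a1+a2=9.960 → R2 fires; B=3 P=8 D=8 G=6
Draw 9: a1=3.870, a2=5.094, a3=1.608, a0=10.572; τ=−ln(0.2554)/10.572=0.129 → t=0.668 > T=0.6: stop.
Read off D at T=0.6: 8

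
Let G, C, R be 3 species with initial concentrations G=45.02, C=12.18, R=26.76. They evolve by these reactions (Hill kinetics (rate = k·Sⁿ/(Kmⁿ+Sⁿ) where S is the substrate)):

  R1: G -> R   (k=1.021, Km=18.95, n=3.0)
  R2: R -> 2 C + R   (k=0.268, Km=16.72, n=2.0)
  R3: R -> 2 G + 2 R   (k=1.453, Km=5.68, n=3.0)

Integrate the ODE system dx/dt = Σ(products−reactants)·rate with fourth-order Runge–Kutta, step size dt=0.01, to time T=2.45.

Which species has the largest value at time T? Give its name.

RK4 with dt=0.01: 245 steps to T=2.45. Trajectory (selected grid times):
t=0.00: G=45.02 C=12.18 R=26.76
t=0.27: G=45.54 C=12.28 R=27.41
t=0.54: G=46.06 C=12.39 R=28.05
t=0.82: G=46.60 C=12.50 R=28.72
t=1.09: G=47.12 C=12.61 R=29.37
t=1.36: G=47.64 C=12.72 R=30.02
t=1.63: G=48.16 C=12.83 R=30.67
t=1.91: G=48.70 C=12.95 R=31.34
t=2.18: G=49.22 C=13.06 R=31.99
t=2.45: G=49.74 C=13.18 R=32.65
At T=2.45: G=49.74 C=13.18 R=32.65; the largest is G.

Dominant species at T: G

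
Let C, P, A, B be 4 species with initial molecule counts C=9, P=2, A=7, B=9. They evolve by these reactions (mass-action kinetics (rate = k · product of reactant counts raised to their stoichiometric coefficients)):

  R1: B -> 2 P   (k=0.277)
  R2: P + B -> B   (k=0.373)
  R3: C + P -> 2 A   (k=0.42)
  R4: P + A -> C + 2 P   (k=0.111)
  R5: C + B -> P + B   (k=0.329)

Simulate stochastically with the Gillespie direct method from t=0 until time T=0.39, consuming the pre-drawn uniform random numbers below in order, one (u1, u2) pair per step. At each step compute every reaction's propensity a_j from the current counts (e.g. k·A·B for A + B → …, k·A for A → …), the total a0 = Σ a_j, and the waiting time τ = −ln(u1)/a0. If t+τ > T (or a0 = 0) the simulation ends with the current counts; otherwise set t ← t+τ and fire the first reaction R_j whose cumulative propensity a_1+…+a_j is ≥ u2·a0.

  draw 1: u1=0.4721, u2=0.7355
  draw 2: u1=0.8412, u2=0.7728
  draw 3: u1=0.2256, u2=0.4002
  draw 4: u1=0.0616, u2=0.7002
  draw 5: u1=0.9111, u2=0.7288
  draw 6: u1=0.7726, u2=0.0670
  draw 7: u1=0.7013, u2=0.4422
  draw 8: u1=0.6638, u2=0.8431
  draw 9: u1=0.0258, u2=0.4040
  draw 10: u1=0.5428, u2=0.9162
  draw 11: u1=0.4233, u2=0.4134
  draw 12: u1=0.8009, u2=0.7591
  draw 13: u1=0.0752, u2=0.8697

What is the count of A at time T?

t=0.000: C=9 P=2 A=7 B=9
Draw 1: a1=2.493, a2=6.714, a3=7.560, a4=1.554, a5=26.649, a0=44.970; τ=−ln(0.4721)/44.970=0.017 → t=0.017; u2·a0=0.7355·44.970=33.075; a1+…+a4=18.321 < 33.075 ≤ a1+…+a5=44.970 → R5 fires; C=8 P=3 A=7 B=9
Draw 2: a1=2.493, a2=10.071, a3=10.080, a4=2.331, a5=23.688, a0=48.663; τ=−ln(0.8412)/48.663=0.004 → t=0.020; u2·a0=0.7728·48.663=37.607; a1+…+a4=24.975 < 37.607 ≤ a1+…+a5=48.663 → R5 fires; C=7 P=4 A=7 B=9
Draw 3: a1=2.493, a2=13.428, a3=11.760, a4=3.108, a5=20.727, a0=51.516; τ=−ln(0.2256)/51.516=0.029 → t=0.049; u2·a0=0.4002·51.516=20.617; a1+a2=15.921 < 20.617 ≤ a1+…+a3=27.681 → R3 fires; C=6 P=3 A=9 B=9
Draw 4: a1=2.493, a2=10.071, a3=7.560, a4=2.997, a5=17.766, a0=40.887; τ=−ln(0.0616)/40.887=0.068 → t=0.117; u2·a0=0.7002·40.887=28.629; a1+…+a4=23.121 < 28.629 ≤ a1+…+a5=40.887 → R5 fires; C=5 P=4 A=9 B=9
Draw 5: a1=2.493, a2=13.428, a3=8.400, a4=3.996, a5=14.805, a0=43.122; τ=−ln(0.9111)/43.122=0.002 → t=0.119; u2·a0=0.7288·43.122=31.427; a1+…+a4=28.317 < 31.427 ≤ a1+…+a5=43.122 → R5 fires; C=4 P=5 A=9 B=9
Draw 6: a1=2.493, a2=16.785, a3=8.400, a4=4.995, a5=11.844, a0=44.517; τ=−ln(0.7726)/44.517=0.006 → t=0.125; u2·a0=0.0670·44.517=2.983; a1=2.493 < 2.983 ≤ a1+a2=19.278 → R2 fires; C=4 P=4 A=9 B=9
Draw 7: a1=2.493, a2=13.428, a3=6.720, a4=3.996, a5=11.844, a0=38.481; τ=−ln(0.7013)/38.481=0.009 → t=0.134; u2·a0=0.4422·38.481=17.016; a1+a2=15.921 < 17.016 ≤ a1+…+a3=22.641 → R3 fires; C=3 P=3 A=11 B=9
Draw 8: a1=2.493, a2=10.071, a3=3.780, a4=3.663, a5=8.883, a0=28.890; τ=−ln(0.6638)/28.890=0.014 → t=0.149; u2·a0=0.8431·28.890=24.357; a1+…+a4=20.007 < 24.357 ≤ a1+…+a5=28.890 → R5 fires; C=2 P=4 A=11 B=9
Draw 9: a1=2.493, a2=13.428, a3=3.360, a4=4.884, a5=5.922, a0=30.087; τ=−ln(0.0258)/30.087=0.122 → t=0.270; u2·a0=0.4040·30.087=12.155; a1=2.493 < 12.155 ≤ a1+a2=15.921 → R2 fires; C=2 P=3 A=11 B=9
Draw 10: a1=2.493, a2=10.071, a3=2.520, a4=3.663, a5=5.922, a0=24.669; τ=−ln(0.5428)/24.669=0.025 → t=0.295; u2·a0=0.9162·24.669=22.602; a1+…+a4=18.747 < 22.602 ≤ a1+…+a5=24.669 → R5 fires; C=1 P=4 A=11 B=9
Draw 11: a1=2.493, a2=13.428, a3=1.680, a4=4.884, a5=2.961, a0=25.446; τ=−ln(0.4233)/25.446=0.034 → t=0.329; u2·a0=0.4134·25.446=10.519; a1=2.493 < 10.519 ≤ a1+a2=15.921 → R2 fires; C=1 P=3 A=11 B=9
Draw 12: a1=2.493, a2=10.071, a3=1.260, a4=3.663, a5=2.961, a0=20.448; τ=−ln(0.8009)/20.448=0.011 → t=0.340; u2·a0=0.7591·20.448=15.522; a1+…+a3=13.824 < 15.522 ≤ a1+…+a4=17.487 → R4 fires; C=2 P=4 A=10 B=9
Draw 13: a1=2.493, a2=13.428, a3=3.360, a4=4.440, a5=5.922, a0=29.643; τ=−ln(0.0752)/29.643=0.087 → t=0.427 > T=0.39: stop.
Read off A at T=0.39: 10

A at T = 10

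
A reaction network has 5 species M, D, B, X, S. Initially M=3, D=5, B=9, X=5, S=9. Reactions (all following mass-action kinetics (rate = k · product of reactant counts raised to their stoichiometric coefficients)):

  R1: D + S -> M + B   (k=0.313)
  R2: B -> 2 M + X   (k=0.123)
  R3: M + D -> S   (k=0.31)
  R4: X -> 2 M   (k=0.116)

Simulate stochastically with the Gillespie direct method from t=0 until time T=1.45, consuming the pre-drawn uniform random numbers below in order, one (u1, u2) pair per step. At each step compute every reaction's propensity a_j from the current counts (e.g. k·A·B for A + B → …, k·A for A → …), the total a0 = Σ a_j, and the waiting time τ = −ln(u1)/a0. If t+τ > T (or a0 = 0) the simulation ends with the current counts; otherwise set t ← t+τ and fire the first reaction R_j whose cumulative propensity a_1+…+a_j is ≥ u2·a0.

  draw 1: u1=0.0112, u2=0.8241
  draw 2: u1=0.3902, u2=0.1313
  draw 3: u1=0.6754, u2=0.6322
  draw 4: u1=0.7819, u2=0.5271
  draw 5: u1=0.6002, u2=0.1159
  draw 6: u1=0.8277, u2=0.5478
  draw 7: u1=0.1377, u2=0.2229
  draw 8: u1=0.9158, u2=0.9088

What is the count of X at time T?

t=0.000: M=3 D=5 B=9 X=5 S=9
Draw 1: a1=14.085, a2=1.107, a3=4.650, a4=0.580, a0=20.422; τ=−ln(0.0112)/20.422=0.220 → t=0.220; u2·a0=0.8241·20.422=16.830; a1+a2=15.192 < 16.830 ≤ a1+…+a3=19.842 → R3 fires; M=2 D=4 B=9 X=5 S=10
Draw 2: a1=12.520, a2=1.107, a3=2.480, a4=0.580, a0=16.687; τ=−ln(0.3902)/16.687=0.056 → t=0.276; u2·a0=0.1313·16.687=2.191 ≤ a1=12.520 → R1 fires; M=3 D=3 B=10 X=5 S=9
Draw 3: a1=8.451, a2=1.230, a3=2.790, a4=0.580, a0=13.051; τ=−ln(0.6754)/13.051=0.030 → t=0.306; u2·a0=0.6322·13.051=8.251 ≤ a1=8.451 → R1 fires; M=4 D=2 B=11 X=5 S=8
Draw 4: a1=5.008, a2=1.353, a3=2.480, a4=0.580, a0=9.421; τ=−ln(0.7819)/9.421=0.026 → t=0.333; u2·a0=0.5271·9.421=4.966 ≤ a1=5.008 → R1 fires; M=5 D=1 B=12 X=5 S=7
Draw 5: a1=2.191, a2=1.476, a3=1.550, a4=0.580, a0=5.797; τ=−ln(0.6002)/5.797=0.088 → t=0.421; u2·a0=0.1159·5.797=0.672 ≤ a1=2.191 → R1 fires; M=6 D=0 B=13 X=5 S=6
Draw 6: a1=0.000, a2=1.599, a3=0.000, a4=0.580, a0=2.179; τ=−ln(0.8277)/2.179=0.087 → t=0.507; u2·a0=0.5478·2.179=1.194; a1=0.000 < 1.194 ≤ a1+a2=1.599 → R2 fires; M=8 D=0 B=12 X=6 S=6
Draw 7: a1=0.000, a2=1.476, a3=0.000, a4=0.696, a0=2.172; τ=−ln(0.1377)/2.172=0.913 → t=1.420; u2·a0=0.2229·2.172=0.484; a1=0.000 < 0.484 ≤ a1+a2=1.476 → R2 fires; M=10 D=0 B=11 X=7 S=6
Draw 8: a1=0.000, a2=1.353, a3=0.000, a4=0.812, a0=2.165; τ=−ln(0.9158)/2.165=0.041 → t=1.461 > T=1.45: stop.
Read off X at T=1.45: 7

X at T = 7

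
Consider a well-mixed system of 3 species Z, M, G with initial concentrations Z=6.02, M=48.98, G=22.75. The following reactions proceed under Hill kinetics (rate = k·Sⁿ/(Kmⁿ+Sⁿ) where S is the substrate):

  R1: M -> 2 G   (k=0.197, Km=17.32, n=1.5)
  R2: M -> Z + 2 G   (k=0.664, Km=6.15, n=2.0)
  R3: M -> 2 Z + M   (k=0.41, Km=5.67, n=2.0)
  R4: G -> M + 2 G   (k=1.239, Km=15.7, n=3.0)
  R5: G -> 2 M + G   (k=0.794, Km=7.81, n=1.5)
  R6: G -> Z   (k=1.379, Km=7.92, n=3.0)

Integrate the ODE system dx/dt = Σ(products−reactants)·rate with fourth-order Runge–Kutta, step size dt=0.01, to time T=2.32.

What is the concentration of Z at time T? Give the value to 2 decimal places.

RK4 with dt=0.01: 232 steps to T=2.32. Trajectory (selected grid times):
t=0.00: Z=6.02 M=48.98 G=22.75
t=0.26: Z=6.74 M=49.36 G=23.07
t=0.52: Z=7.47 M=49.74 G=23.40
t=0.77: Z=8.17 M=50.10 G=23.72
t=1.03: Z=8.89 M=50.49 G=24.05
t=1.29: Z=9.62 M=50.88 G=24.38
t=1.55: Z=10.35 M=51.27 G=24.71
t=1.80: Z=11.05 M=51.65 G=25.04
t=2.06: Z=11.78 M=52.05 G=25.37
t=2.32: Z=12.51 M=52.45 G=25.71
Read off Z at T=2.32: 12.51

Z at T = 12.51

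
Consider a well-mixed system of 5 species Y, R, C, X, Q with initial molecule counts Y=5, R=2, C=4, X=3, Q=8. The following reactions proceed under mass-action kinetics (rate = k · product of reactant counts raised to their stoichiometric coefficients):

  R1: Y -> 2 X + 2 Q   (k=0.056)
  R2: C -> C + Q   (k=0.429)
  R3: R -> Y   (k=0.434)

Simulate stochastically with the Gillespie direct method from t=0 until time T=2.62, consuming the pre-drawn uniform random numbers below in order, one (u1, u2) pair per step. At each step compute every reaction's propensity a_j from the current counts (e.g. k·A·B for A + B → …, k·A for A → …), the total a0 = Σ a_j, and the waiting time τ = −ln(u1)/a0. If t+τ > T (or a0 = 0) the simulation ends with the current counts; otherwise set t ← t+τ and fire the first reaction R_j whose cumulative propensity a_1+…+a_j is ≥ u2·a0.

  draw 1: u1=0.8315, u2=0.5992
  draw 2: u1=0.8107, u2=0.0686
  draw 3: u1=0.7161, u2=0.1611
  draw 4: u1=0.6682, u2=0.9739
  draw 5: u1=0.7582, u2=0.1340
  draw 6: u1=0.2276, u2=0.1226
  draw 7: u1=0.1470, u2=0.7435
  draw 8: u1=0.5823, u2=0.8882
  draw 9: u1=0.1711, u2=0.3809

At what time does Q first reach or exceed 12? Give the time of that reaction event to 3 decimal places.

Threshold first reached at t = 0.257

t=0.000: Y=5 R=2 C=4 X=3 Q=8
Draw 1: a1=0.280, a2=1.716, a3=0.868, a0=2.864; τ=−ln(0.8315)/2.864=0.064 → t=0.064; u2·a0=0.5992·2.864=1.716; a1=0.280 < 1.716 ≤ a1+a2=1.996 → R2 fires; Y=5 R=2 C=4 X=3 Q=9
Draw 2: a1=0.280, a2=1.716, a3=0.868, a0=2.864; τ=−ln(0.8107)/2.864=0.073 → t=0.138; u2·a0=0.0686·2.864=0.196 ≤ a1=0.280 → R1 fires; Y=4 R=2 C=4 X=5 Q=11
Draw 3: a1=0.224, a2=1.716, a3=0.868, a0=2.808; τ=−ln(0.7161)/2.808=0.119 → t=0.257; u2·a0=0.1611·2.808=0.452; a1=0.224 < 0.452 ≤ a1+a2=1.940 → R2 fires; Y=4 R=2 C=4 X=5 Q=12
Draw 4: a1=0.224, a2=1.716, a3=0.868, a0=2.808; τ=−ln(0.6682)/2.808=0.144 → t=0.400; u2·a0=0.9739·2.808=2.735; a1+a2=1.940 < 2.735 ≤ a1+…+a3=2.808 → R3 fires; Y=5 R=1 C=4 X=5 Q=12
Draw 5: a1=0.280, a2=1.716, a3=0.434, a0=2.430; τ=−ln(0.7582)/2.430=0.114 → t=0.514; u2·a0=0.1340·2.430=0.326; a1=0.280 < 0.326 ≤ a1+a2=1.996 → R2 fires; Y=5 R=1 C=4 X=5 Q=13
Draw 6: a1=0.280, a2=1.716, a3=0.434, a0=2.430; τ=−ln(0.2276)/2.430=0.609 → t=1.123; u2·a0=0.1226·2.430=0.298; a1=0.280 < 0.298 ≤ a1+a2=1.996 → R2 fires; Y=5 R=1 C=4 X=5 Q=14
Draw 7: a1=0.280, a2=1.716, a3=0.434, a0=2.430; τ=−ln(0.1470)/2.430=0.789 → t=1.912; u2·a0=0.7435·2.430=1.807; a1=0.280 < 1.807 ≤ a1+a2=1.996 → R2 fires; Y=5 R=1 C=4 X=5 Q=15
Draw 8: a1=0.280, a2=1.716, a3=0.434, a0=2.430; τ=−ln(0.5823)/2.430=0.223 → t=2.135; u2·a0=0.8882·2.430=2.158; a1+a2=1.996 < 2.158 ≤ a1+…+a3=2.430 → R3 fires; Y=6 R=0 C=4 X=5 Q=15
Draw 9: a1=0.336, a2=1.716, a3=0.000, a0=2.052; τ=−ln(0.1711)/2.052=0.860 → t=2.995 > T=2.62: stop.
Q first becomes ≥ 12 when it reaches 12 at the event at t=0.257.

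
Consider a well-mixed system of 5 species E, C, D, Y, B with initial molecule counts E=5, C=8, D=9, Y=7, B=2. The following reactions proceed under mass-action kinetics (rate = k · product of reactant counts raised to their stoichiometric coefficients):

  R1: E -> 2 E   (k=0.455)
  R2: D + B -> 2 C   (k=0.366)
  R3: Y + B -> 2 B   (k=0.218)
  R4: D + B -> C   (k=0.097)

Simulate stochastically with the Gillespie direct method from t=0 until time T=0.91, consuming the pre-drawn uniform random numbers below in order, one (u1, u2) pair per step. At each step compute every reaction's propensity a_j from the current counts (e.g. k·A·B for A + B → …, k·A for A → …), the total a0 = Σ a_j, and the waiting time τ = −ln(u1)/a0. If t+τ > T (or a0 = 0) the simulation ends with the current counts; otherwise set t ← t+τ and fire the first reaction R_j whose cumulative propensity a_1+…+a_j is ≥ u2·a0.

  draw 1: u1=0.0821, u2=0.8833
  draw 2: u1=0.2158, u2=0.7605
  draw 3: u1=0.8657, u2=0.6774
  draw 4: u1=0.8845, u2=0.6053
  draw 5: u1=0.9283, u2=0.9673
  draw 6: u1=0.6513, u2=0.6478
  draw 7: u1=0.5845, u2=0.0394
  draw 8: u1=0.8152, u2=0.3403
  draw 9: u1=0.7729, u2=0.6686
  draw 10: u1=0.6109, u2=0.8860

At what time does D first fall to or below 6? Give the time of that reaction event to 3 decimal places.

t=0.000: E=5 C=8 D=9 Y=7 B=2
Draw 1: a1=2.275, a2=6.588, a3=3.052, a4=1.746, a0=13.661; τ=−ln(0.0821)/13.661=0.183 → t=0.183; u2·a0=0.8833·13.661=12.067; a1+…+a3=11.915 < 12.067 ≤ a1+…+a4=13.661 → R4 fires; E=5 C=9 D=8 Y=7 B=1
Draw 2: a1=2.275, a2=2.928, a3=1.526, a4=0.776, a0=7.505; τ=−ln(0.2158)/7.505=0.204 → t=0.387; u2·a0=0.7605·7.505=5.708; a1+a2=5.203 < 5.708 ≤ a1+…+a3=6.729 → R3 fires; E=5 C=9 D=8 Y=6 B=2
Draw 3: a1=2.275, a2=5.856, a3=2.616, a4=1.552, a0=12.299; τ=−ln(0.8657)/12.299=0.012 → t=0.399; u2·a0=0.6774·12.299=8.331; a1+a2=8.131 < 8.331 ≤ a1+…+a3=10.747 → R3 fires; E=5 C=9 D=8 Y=5 B=3
Draw 4: a1=2.275, a2=8.784, a3=3.270, a4=2.328, a0=16.657; τ=−ln(0.8845)/16.657=0.007 → t=0.406; u2·a0=0.6053·16.657=10.082; a1=2.275 < 10.082 ≤ a1+a2=11.059 → R2 fires; E=5 C=11 D=7 Y=5 B=2
Draw 5: a1=2.275, a2=5.124, a3=2.180, a4=1.358, a0=10.937; τ=−ln(0.9283)/10.937=0.007 → t=0.413; u2·a0=0.9673·10.937=10.579; a1+…+a3=9.579 < 10.579 ≤ a1+…+a4=10.937 → R4 fires; E=5 C=12 D=6 Y=5 B=1
Draw 6: a1=2.275, a2=2.196, a3=1.090, a4=0.582, a0=6.143; τ=−ln(0.6513)/6.143=0.070 → t=0.483; u2·a0=0.6478·6.143=3.979; a1=2.275 < 3.979 ≤ a1+a2=4.471 → R2 fires; E=5 C=14 D=5 Y=5 B=0
Draw 7: a1=2.275, a2=0.000, a3=0.000, a4=0.000, a0=2.275; τ=−ln(0.5845)/2.275=0.236 → t=0.719; u2·a0=0.0394·2.275=0.090 ≤ a1=2.275 → R1 fires; E=6 C=14 D=5 Y=5 B=0
Draw 8: a1=2.730, a2=0.000, a3=0.000, a4=0.000, a0=2.730; τ=−ln(0.8152)/2.730=0.075 → t=0.794; u2·a0=0.3403·2.730=0.929 ≤ a1=2.730 → R1 fires; E=7 C=14 D=5 Y=5 B=0
Draw 9: a1=3.185, a2=0.000, a3=0.000, a4=0.000, a0=3.185; τ=−ln(0.7729)/3.185=0.081 → t=0.875; u2·a0=0.6686·3.185=2.129 ≤ a1=3.185 → R1 fires; E=8 C=14 D=5 Y=5 B=0
Draw 10: a1=3.640, a2=0.000, a3=0.000, a4=0.000, a0=3.640; τ=−ln(0.6109)/3.640=0.135 → t=1.010 > T=0.91: stop.
D first becomes ≤ 6 when it reaches 6 at the event at t=0.413.

Threshold first reached at t = 0.413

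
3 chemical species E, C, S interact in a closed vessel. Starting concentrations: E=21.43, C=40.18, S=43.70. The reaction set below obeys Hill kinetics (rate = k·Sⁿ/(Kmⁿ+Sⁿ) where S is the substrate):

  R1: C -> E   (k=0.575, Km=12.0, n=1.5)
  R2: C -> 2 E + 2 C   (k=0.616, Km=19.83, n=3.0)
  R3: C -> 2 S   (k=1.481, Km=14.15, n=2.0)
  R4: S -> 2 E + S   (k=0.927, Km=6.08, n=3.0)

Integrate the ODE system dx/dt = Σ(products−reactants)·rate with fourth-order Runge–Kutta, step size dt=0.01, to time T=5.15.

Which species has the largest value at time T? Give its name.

RK4 with dt=0.01: 515 steps to T=5.15. Trajectory (selected grid times):
t=0.00: E=21.43 C=40.18 S=43.70
t=0.57: E=23.39 C=39.46 S=45.20
t=1.14: E=25.35 C=38.75 S=46.69
t=1.72: E=27.33 C=38.02 S=48.20
t=2.29: E=29.28 C=37.31 S=49.68
t=2.86: E=31.22 C=36.60 S=51.16
t=3.43: E=33.15 C=35.89 S=52.62
t=4.01: E=35.11 C=35.18 S=54.10
t=4.58: E=37.03 C=34.48 S=55.55
t=5.15: E=38.95 C=33.78 S=56.99
At T=5.15: E=38.95 C=33.78 S=56.99; the largest is S.

Dominant species at T: S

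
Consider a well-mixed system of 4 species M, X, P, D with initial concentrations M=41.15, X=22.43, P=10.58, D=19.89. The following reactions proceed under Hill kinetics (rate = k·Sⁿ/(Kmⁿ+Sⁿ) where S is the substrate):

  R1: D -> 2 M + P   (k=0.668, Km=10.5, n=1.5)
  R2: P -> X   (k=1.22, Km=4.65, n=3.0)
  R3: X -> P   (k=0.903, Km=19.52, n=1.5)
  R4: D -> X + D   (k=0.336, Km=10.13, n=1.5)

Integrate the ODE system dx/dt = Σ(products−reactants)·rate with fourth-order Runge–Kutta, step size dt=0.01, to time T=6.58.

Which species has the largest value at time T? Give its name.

RK4 with dt=0.01: 658 steps to T=6.58. Trajectory (selected grid times):
t=0.00: M=41.15 X=22.43 P=10.58 D=19.89
t=0.73: M=41.85 X=23.06 P=10.48 D=19.54
t=1.46: M=42.55 X=23.68 P=10.38 D=19.19
t=2.19: M=43.24 X=24.30 P=10.29 D=18.84
t=2.92: M=43.93 X=24.90 P=10.21 D=18.50
t=3.66: M=44.62 X=25.50 P=10.13 D=18.16
t=4.39: M=45.29 X=26.09 P=10.05 D=17.82
t=5.12: M=45.96 X=26.67 P=9.98 D=17.49
t=5.85: M=46.62 X=27.24 P=9.91 D=17.15
t=6.58: M=47.28 X=27.80 P=9.84 D=16.83
At T=6.58: M=47.28 X=27.80 P=9.84 D=16.83; the largest is M.

Dominant species at T: M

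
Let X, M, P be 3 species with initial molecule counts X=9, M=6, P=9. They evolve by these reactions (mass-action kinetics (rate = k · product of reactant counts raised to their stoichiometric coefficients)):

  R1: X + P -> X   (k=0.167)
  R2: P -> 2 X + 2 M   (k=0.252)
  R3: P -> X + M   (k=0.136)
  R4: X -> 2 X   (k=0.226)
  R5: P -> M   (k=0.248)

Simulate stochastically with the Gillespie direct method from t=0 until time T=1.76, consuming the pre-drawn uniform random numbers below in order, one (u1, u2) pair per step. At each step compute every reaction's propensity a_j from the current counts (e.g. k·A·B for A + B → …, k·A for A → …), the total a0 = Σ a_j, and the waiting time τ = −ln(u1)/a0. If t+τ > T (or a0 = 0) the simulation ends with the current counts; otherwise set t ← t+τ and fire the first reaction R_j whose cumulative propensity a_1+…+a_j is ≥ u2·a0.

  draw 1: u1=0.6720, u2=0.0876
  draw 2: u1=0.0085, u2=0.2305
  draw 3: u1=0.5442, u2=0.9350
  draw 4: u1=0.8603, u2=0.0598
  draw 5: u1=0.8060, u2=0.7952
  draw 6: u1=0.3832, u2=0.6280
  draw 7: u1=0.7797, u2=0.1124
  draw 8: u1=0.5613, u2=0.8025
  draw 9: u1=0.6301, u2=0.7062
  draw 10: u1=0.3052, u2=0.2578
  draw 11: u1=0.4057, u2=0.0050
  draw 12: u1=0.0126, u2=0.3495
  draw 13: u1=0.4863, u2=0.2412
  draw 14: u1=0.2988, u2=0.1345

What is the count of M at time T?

t=0.000: X=9 M=6 P=9
Draw 1: a1=13.527, a2=2.268, a3=1.224, a4=2.034, a5=2.232, a0=21.285; τ=−ln(0.6720)/21.285=0.019 → t=0.019; u2·a0=0.0876·21.285=1.865 ≤ a1=13.527 → R1 fires; X=9 M=6 P=8
Draw 2: a1=12.024, a2=2.016, a3=1.088, a4=2.034, a5=1.984, a0=19.146; τ=−ln(0.0085)/19.146=0.249 → t=0.268; u2·a0=0.2305·19.146=4.413 ≤ a1=12.024 → R1 fires; X=9 M=6 P=7
Draw 3: a1=10.521, a2=1.764, a3=0.952, a4=2.034, a5=1.736, a0=17.007; τ=−ln(0.5442)/17.007=0.036 → t=0.303; u2·a0=0.9350·17.007=15.902; a1+…+a4=15.271 < 15.902 ≤ a1+…+a5=17.007 → R5 fires; X=9 M=7 P=6
Draw 4: a1=9.018, a2=1.512, a3=0.816, a4=2.034, a5=1.488, a0=14.868; τ=−ln(0.8603)/14.868=0.010 → t=0.314; u2·a0=0.0598·14.868=0.889 ≤ a1=9.018 → R1 fires; X=9 M=7 P=5
Draw 5: a1=7.515, a2=1.260, a3=0.680, a4=2.034, a5=1.240, a0=12.729; τ=−ln(0.8060)/12.729=0.017 → t=0.331; u2·a0=0.7952·12.729=10.122; a1+…+a3=9.455 < 10.122 ≤ a1+…+a4=11.489 → R4 fires; X=10 M=7 P=5
Draw 6: a1=8.350, a2=1.260, a3=0.680, a4=2.260, a5=1.240, a0=13.790; τ=−ln(0.3832)/13.790=0.070 → t=0.400; u2·a0=0.6280·13.790=8.660; a1=8.350 < 8.660 ≤ a1+a2=9.610 → R2 fires; X=12 M=9 P=4
Draw 7: a1=8.016, a2=1.008, a3=0.544, a4=2.712, a5=0.992, a0=13.272; τ=−ln(0.7797)/13.272=0.019 → t=0.419; u2·a0=0.1124·13.272=1.492 ≤ a1=8.016 → R1 fires; X=12 M=9 P=3
Draw 8: a1=6.012, a2=0.756, a3=0.408, a4=2.712, a5=0.744, a0=10.632; τ=−ln(0.5613)/10.632=0.054 → t=0.473; u2·a0=0.8025·10.632=8.532; a1+…+a3=7.176 < 8.532 ≤ a1+…+a4=9.888 → R4 fires; X=13 M=9 P=3
Draw 9: a1=6.513, a2=0.756, a3=0.408, a4=2.938, a5=0.744, a0=11.359; τ=−ln(0.6301)/11.359=0.041 → t=0.514; u2·a0=0.7062·11.359=8.022; a1+…+a3=7.677 < 8.022 ≤ a1+…+a4=10.615 → R4 fires; X=14 M=9 P=3
Draw 10: a1=7.014, a2=0.756, a3=0.408, a4=3.164, a5=0.744, a0=12.086; τ=−ln(0.3052)/12.086=0.098 → t=0.612; u2·a0=0.2578·12.086=3.116 ≤ a1=7.014 → R1 fires; X=14 M=9 P=2
Draw 11: a1=4.676, a2=0.504, a3=0.272, a4=3.164, a5=0.496, a0=9.112; τ=−ln(0.4057)/9.112=0.099 → t=0.711; u2·a0=0.0050·9.112=0.046 ≤ a1=4.676 → R1 fires; X=14 M=9 P=1
Draw 12: a1=2.338, a2=0.252, a3=0.136, a4=3.164, a5=0.248, a0=6.138; τ=−ln(0.0126)/6.138=0.713 → t=1.424; u2·a0=0.3495·6.138=2.145 ≤ a1=2.338 → R1 fires; X=14 M=9 P=0
Draw 13: a1=0.000, a2=0.000, a3=0.000, a4=3.164, a5=0.000, a0=3.164; τ=−ln(0.4863)/3.164=0.228 → t=1.651; u2·a0=0.2412·3.164=0.763; a1+…+a3=0.000 < 0.763 ≤ a1+…+a4=3.164 → R4 fires; X=15 M=9 P=0
Draw 14: a1=0.000, a2=0.000, a3=0.000, a4=3.390, a5=0.000, a0=3.390; τ=−ln(0.2988)/3.390=0.356 → t=2.008 > T=1.76: stop.
Read off M at T=1.76: 9

M at T = 9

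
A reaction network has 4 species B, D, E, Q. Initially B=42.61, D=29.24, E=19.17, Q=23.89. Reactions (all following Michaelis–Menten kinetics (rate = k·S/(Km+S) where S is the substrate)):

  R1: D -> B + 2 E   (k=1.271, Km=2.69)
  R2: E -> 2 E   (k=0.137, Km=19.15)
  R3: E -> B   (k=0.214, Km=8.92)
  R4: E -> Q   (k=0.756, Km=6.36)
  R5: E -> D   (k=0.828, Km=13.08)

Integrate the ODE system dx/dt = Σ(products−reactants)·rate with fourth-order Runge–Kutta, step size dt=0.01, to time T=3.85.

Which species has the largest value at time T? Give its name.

RK4 with dt=0.01: 385 steps to T=3.85. Trajectory (selected grid times):
t=0.00: B=42.61 D=29.24 E=19.17 Q=23.89
t=0.43: B=43.17 D=28.95 E=19.68 Q=24.13
t=0.86: B=43.74 D=28.67 E=20.18 Q=24.38
t=1.28: B=44.29 D=28.39 E=20.67 Q=24.62
t=1.71: B=44.85 D=28.11 E=21.17 Q=24.87
t=2.14: B=45.41 D=27.83 E=21.66 Q=25.12
t=2.57: B=45.98 D=27.56 E=22.15 Q=25.38
t=2.99: B=46.53 D=27.29 E=22.62 Q=25.62
t=3.42: B=47.09 D=27.02 E=23.10 Q=25.88
t=3.85: B=47.66 D=26.75 E=23.58 Q=26.13
At T=3.85: B=47.66 D=26.75 E=23.58 Q=26.13; the largest is B.

Dominant species at T: B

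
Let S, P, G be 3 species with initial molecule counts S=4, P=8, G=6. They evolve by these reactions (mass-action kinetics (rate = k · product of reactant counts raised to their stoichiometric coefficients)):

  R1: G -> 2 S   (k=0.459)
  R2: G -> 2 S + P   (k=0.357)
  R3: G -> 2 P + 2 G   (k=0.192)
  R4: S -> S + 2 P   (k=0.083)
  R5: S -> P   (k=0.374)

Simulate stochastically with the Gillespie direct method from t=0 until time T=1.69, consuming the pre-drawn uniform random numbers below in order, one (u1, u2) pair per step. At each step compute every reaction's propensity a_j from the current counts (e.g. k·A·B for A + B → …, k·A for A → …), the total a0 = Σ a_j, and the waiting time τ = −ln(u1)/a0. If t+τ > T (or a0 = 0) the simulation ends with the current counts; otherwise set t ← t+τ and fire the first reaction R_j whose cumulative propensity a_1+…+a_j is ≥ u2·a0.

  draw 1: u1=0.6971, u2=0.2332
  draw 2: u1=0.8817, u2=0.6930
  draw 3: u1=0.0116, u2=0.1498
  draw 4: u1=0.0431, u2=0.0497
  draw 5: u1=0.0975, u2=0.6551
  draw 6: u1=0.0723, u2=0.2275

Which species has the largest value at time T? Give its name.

Dominant species at T: P

t=0.000: S=4 P=8 G=6
Draw 1: a1=2.754, a2=2.142, a3=1.152, a4=0.332, a5=1.496, a0=7.876; τ=−ln(0.6971)/7.876=0.046 → t=0.046; u2·a0=0.2332·7.876=1.837 ≤ a1=2.754 → R1 fires; S=6 P=8 G=5
Draw 2: a1=2.295, a2=1.785, a3=0.960, a4=0.498, a5=2.244, a0=7.782; τ=−ln(0.8817)/7.782=0.016 → t=0.062; u2·a0=0.6930·7.782=5.393; a1+…+a3=5.040 < 5.393 ≤ a1+…+a4=5.538 → R4 fires; S=6 P=10 G=5
Draw 3: a1=2.295, a2=1.785, a3=0.960, a4=0.498, a5=2.244, a0=7.782; τ=−ln(0.0116)/7.782=0.573 → t=0.635; u2·a0=0.1498·7.782=1.166 ≤ a1=2.295 → R1 fires; S=8 P=10 G=4
Draw 4: a1=1.836, a2=1.428, a3=0.768, a4=0.664, a5=2.992, a0=7.688; τ=−ln(0.0431)/7.688=0.409 → t=1.044; u2·a0=0.0497·7.688=0.382 ≤ a1=1.836 → R1 fires; S=10 P=10 G=3
Draw 5: a1=1.377, a2=1.071, a3=0.576, a4=0.830, a5=3.740, a0=7.594; τ=−ln(0.0975)/7.594=0.307 → t=1.350; u2·a0=0.6551·7.594=4.975; a1+…+a4=3.854 < 4.975 ≤ a1+…+a5=7.594 → R5 fires; S=9 P=11 G=3
Draw 6: a1=1.377, a2=1.071, a3=0.576, a4=0.747, a5=3.366, a0=7.137; τ=−ln(0.0723)/7.137=0.368 → t=1.718 > T=1.69: stop.
At T=1.69: S=9 P=11 G=3; the largest is P.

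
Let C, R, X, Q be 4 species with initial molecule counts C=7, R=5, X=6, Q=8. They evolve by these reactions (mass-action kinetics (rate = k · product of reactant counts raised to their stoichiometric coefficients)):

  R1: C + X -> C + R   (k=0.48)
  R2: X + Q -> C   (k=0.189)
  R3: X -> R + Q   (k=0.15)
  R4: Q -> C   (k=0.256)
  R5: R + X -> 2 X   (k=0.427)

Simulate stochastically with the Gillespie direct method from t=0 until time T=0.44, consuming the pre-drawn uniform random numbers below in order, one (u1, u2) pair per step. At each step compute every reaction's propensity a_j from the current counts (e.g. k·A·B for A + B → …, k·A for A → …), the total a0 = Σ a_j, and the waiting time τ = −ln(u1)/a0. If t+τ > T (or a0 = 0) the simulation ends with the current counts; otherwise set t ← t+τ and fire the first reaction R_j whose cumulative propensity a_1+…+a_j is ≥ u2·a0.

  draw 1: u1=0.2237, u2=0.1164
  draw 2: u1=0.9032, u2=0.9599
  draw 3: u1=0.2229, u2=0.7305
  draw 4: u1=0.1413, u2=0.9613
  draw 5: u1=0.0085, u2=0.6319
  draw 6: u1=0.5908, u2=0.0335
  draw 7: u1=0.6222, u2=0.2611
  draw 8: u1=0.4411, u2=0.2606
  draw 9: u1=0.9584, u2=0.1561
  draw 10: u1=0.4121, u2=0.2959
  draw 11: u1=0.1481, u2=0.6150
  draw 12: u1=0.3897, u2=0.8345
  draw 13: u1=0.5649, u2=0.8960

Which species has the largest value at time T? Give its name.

t=0.000: C=7 R=5 X=6 Q=8
Draw 1: a1=20.160, a2=9.072, a3=0.900, a4=2.048, a5=12.810, a0=44.990; τ=−ln(0.2237)/44.990=0.033 → t=0.033; u2·a0=0.1164·44.990=5.237 ≤ a1=20.160 → R1 fires; C=7 R=6 X=5 Q=8
Draw 2: a1=16.800, a2=7.560, a3=0.750, a4=2.048, a5=12.810, a0=39.968; τ=−ln(0.9032)/39.968=0.003 → t=0.036; u2·a0=0.9599·39.968=38.365; a1+…+a4=27.158 < 38.365 ≤ a1+…+a5=39.968 → R5 fires; C=7 R=5 X=6 Q=8
Draw 3: a1=20.160, a2=9.072, a3=0.900, a4=2.048, a5=12.810, a0=44.990; τ=−ln(0.2229)/44.990=0.033 → t=0.069; u2·a0=0.7305·44.990=32.865; a1+…+a4=32.180 < 32.865 ≤ a1+…+a5=44.990 → R5 fires; C=7 R=4 X=7 Q=8
Draw 4: a1=23.520, a2=10.584, a3=1.050, a4=2.048, a5=11.956, a0=49.158; τ=−ln(0.1413)/49.158=0.040 → t=0.109; u2·a0=0.9613·49.158=47.256; a1+…+a4=37.202 < 47.256 ≤ a1+…+a5=49.158 → R5 fires; C=7 R=3 X=8 Q=8
Draw 5: a1=26.880, a2=12.096, a3=1.200, a4=2.048, a5=10.248, a0=52.472; τ=−ln(0.0085)/52.472=0.091 → t=0.200; u2·a0=0.6319·52.472=33.157; a1=26.880 < 33.157 ≤ a1+a2=38.976 → R2 fires; C=8 R=3 X=7 Q=7
Draw 6: a1=26.880, a2=9.261, a3=1.050, a4=1.792, a5=8.967, a0=47.950; τ=−ln(0.5908)/47.950=0.011 → t=0.211; u2·a0=0.0335·47.950=1.606 ≤ a1=26.880 → R1 fires; C=8 R=4 X=6 Q=7
Draw 7: a1=23.040, a2=7.938, a3=0.900, a4=1.792, a5=10.248, a0=43.918; τ=−ln(0.6222)/43.918=0.011 → t=0.222; u2·a0=0.2611·43.918=11.467 ≤ a1=23.040 → R1 fires; C=8 R=5 X=5 Q=7
Draw 8: a1=19.200, a2=6.615, a3=0.750, a4=1.792, a5=10.675, a0=39.032; τ=−ln(0.4411)/39.032=0.021 → t=0.243; u2·a0=0.2606·39.032=10.172 ≤ a1=19.200 → R1 fires; C=8 R=6 X=4 Q=7
Draw 9: a1=15.360, a2=5.292, a3=0.600, a4=1.792, a5=10.248, a0=33.292; τ=−ln(0.9584)/33.292=0.001 → t=0.244; u2·a0=0.1561·33.292=5.197 ≤ a1=15.360 → R1 fires; C=8 R=7 X=3 Q=7
Draw 10: a1=11.520, a2=3.969, a3=0.450, a4=1.792, a5=8.967, a0=26.698; τ=−ln(0.4121)/26.698=0.033 → t=0.277; u2·a0=0.2959·26.698=7.900 ≤ a1=11.520 → R1 fires; C=8 R=8 X=2 Q=7
Draw 11: a1=7.680, a2=2.646, a3=0.300, a4=1.792, a5=6.832, a0=19.250; τ=−ln(0.1481)/19.250=0.099 → t=0.376; u2·a0=0.6150·19.250=11.839; a1+…+a3=10.626 < 11.839 ≤ a1+…+a4=12.418 → R4 fires; C=9 R=8 X=2 Q=6
Draw 12: a1=8.640, a2=2.268, a3=0.300, a4=1.536, a5=6.832, a0=19.576; τ=−ln(0.3897)/19.576=0.048 → t=0.424; u2·a0=0.8345·19.576=16.336; a1+…+a4=12.744 < 16.336 ≤ a1+…+a5=19.576 → R5 fires; C=9 R=7 X=3 Q=6
Draw 13: a1=12.960, a2=3.402, a3=0.450, a4=1.536, a5=8.967, a0=27.315; τ=−ln(0.5649)/27.315=0.021 → t=0.445 > T=0.44: stop.
At T=0.44: C=9 R=7 X=3 Q=6; the largest is C.

Dominant species at T: C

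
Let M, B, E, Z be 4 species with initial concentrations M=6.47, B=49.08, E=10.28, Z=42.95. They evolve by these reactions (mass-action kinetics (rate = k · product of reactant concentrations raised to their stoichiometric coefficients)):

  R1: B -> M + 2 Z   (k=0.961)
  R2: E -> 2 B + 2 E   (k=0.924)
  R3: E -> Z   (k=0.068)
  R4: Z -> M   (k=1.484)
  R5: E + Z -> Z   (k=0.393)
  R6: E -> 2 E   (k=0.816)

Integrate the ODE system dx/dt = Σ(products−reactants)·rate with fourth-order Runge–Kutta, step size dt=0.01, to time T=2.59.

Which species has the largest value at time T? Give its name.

Dominant species at T: M

RK4 with dt=0.01: 259 steps to T=2.59. Trajectory (selected grid times):
t=0.00: M=6.47 B=49.08 E=10.28 Z=42.95
t=0.29: M=38.42 B=38.10 E=0.09 Z=47.56
t=0.58: M=67.95 B=28.84 E=0.00 Z=45.84
t=0.86: M=92.91 B=22.04 E=0.00 Z=41.29
t=1.15: M=114.81 B=16.68 E=0.00 Z=35.47
t=1.44: M=132.86 B=12.62 E=0.00 Z=29.59
t=1.73: M=147.47 B=9.55 E=0.00 Z=24.18
t=2.01: M=158.80 B=7.30 E=0.00 Z=19.61
t=2.30: M=168.13 B=5.52 E=0.00 Z=15.61
t=2.59: M=175.46 B=4.18 E=0.00 Z=12.31
At T=2.59: M=175.46 B=4.18 E=0.00 Z=12.31; the largest is M.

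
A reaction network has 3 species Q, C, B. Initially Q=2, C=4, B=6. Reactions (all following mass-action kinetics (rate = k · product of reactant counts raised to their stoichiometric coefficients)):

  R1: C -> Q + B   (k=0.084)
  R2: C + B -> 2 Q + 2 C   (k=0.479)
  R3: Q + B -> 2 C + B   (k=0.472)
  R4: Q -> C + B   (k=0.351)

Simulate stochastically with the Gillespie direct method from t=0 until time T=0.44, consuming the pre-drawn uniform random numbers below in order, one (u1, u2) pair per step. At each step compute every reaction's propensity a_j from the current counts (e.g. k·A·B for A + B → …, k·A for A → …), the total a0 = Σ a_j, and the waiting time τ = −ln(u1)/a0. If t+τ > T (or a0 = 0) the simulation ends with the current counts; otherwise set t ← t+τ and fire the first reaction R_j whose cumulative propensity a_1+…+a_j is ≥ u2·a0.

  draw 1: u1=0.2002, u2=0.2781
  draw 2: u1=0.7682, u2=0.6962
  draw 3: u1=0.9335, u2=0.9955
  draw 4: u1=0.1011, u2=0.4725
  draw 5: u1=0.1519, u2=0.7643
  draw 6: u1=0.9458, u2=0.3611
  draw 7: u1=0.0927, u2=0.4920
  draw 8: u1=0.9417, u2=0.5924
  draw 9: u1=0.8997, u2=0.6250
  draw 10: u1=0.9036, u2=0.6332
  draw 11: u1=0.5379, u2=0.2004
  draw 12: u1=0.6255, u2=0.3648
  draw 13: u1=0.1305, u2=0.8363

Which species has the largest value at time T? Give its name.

Dominant species at T: C

t=0.000: Q=2 C=4 B=6
Draw 1: a1=0.336, a2=11.496, a3=5.664, a4=0.702, a0=18.198; τ=−ln(0.2002)/18.198=0.088 → t=0.088; u2·a0=0.2781·18.198=5.061; a1=0.336 < 5.061 ≤ a1+a2=11.832 → R2 fires; Q=4 C=5 B=5
Draw 2: a1=0.420, a2=11.975, a3=9.440, a4=1.404, a0=23.239; τ=−ln(0.7682)/23.239=0.011 → t=0.100; u2·a0=0.6962·23.239=16.179; a1+a2=12.395 < 16.179 ≤ a1+…+a3=21.835 → R3 fires; Q=3 C=7 B=5
Draw 3: a1=0.588, a2=16.765, a3=7.080, a4=1.053, a0=25.486; τ=−ln(0.9335)/25.486=0.003 → t=0.102; u2·a0=0.9955·25.486=25.371; a1+…+a3=24.433 < 25.371 ≤ a1+…+a4=25.486 → R4 fires; Q=2 C=8 B=6
Draw 4: a1=0.672, a2=22.992, a3=5.664, a4=0.702, a0=30.030; τ=−ln(0.1011)/30.030=0.076 → t=0.179; u2·a0=0.4725·30.030=14.189; a1=0.672 < 14.189 ≤ a1+a2=23.664 → R2 fires; Q=4 C=9 B=5
Draw 5: a1=0.756, a2=21.555, a3=9.440, a4=1.404, a0=33.155; τ=−ln(0.1519)/33.155=0.057 → t=0.236; u2·a0=0.7643·33.155=25.340; a1+a2=22.311 < 25.340 ≤ a1+…+a3=31.751 → R3 fires; Q=3 C=11 B=5
Draw 6: a1=0.924, a2=26.345, a3=7.080, a4=1.053, a0=35.402; τ=−ln(0.9458)/35.402=0.002 → t=0.237; u2·a0=0.3611·35.402=12.784; a1=0.924 < 12.784 ≤ a1+a2=27.269 → R2 fires; Q=5 C=12 B=4
Draw 7: a1=1.008, a2=22.992, a3=9.440, a4=1.755, a0=35.195; τ=−ln(0.0927)/35.195=0.068 → t=0.305; u2·a0=0.4920·35.195=17.316; a1=1.008 < 17.316 ≤ a1+a2=24.000 → R2 fires; Q=7 C=13 B=3
Draw 8: a1=1.092, a2=18.681, a3=9.912, a4=2.457, a0=32.142; τ=−ln(0.9417)/32.142=0.002 → t=0.307; u2·a0=0.5924·32.142=19.041; a1=1.092 < 19.041 ≤ a1+a2=19.773 → R2 fires; Q=9 C=14 B=2
Draw 9: a1=1.176, a2=13.412, a3=8.496, a4=3.159, a0=26.243; τ=−ln(0.8997)/26.243=0.004 → t=0.311; u2·a0=0.6250·26.243=16.402; a1+a2=14.588 < 16.402 ≤ a1+…+a3=23.084 → R3 fires; Q=8 C=16 B=2
Draw 10: a1=1.344, a2=15.328, a3=7.552, a4=2.808, a0=27.032; τ=−ln(0.9036)/27.032=0.004 → t=0.314; u2·a0=0.6332·27.032=17.117; a1+a2=16.672 < 17.117 ≤ a1+…+a3=24.224 → R3 fires; Q=7 C=18 B=2
Draw 11: a1=1.512, a2=17.244, a3=6.608, a4=2.457, a0=27.821; τ=−ln(0.5379)/27.821=0.022 → t=0.337; u2·a0=0.2004·27.821=5.575; a1=1.512 < 5.575 ≤ a1+a2=18.756 → R2 fires; Q=9 C=19 B=1
Draw 12: a1=1.596, a2=9.101, a3=4.248, a4=3.159, a0=18.104; τ=−ln(0.6255)/18.104=0.026 → t=0.363; u2·a0=0.3648·18.104=6.604; a1=1.596 < 6.604 ≤ a1+a2=10.697 → R2 fires; Q=11 C=20 B=0
Draw 13: a1=1.680, a2=0.000, a3=0.000, a4=3.861, a0=5.541; τ=−ln(0.1305)/5.541=0.368 → t=0.730 > T=0.44: stop.
At T=0.44: Q=11 C=20 B=0; the largest is C.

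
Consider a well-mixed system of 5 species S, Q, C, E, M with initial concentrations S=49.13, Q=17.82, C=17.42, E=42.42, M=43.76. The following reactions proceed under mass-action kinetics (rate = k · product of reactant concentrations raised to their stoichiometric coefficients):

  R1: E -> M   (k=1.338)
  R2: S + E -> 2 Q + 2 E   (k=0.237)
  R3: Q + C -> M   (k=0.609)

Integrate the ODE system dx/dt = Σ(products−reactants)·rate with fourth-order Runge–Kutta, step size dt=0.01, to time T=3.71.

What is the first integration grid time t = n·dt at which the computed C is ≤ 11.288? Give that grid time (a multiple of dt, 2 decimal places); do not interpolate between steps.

RK4 with dt=0.01: 371 steps to T=3.71. Trajectory (selected grid times):
t=0.00: S=49.13 Q=17.82 C=17.42 E=42.42 M=43.76
t=0.02: S=39.37 Q=32.70 C=12.78 E=50.93 M=49.65
t=0.03: S=34.73 Q=39.46 C=10.26 E=54.86 M=52.88
t=0.41: S=0.09 Q=98.48 C=0.00 E=55.73 M=96.91
t=0.82: S=0.00 Q=98.66 C=0.00 E=32.25 M=120.47
t=1.24: S=0.00 Q=98.66 C=0.00 E=18.39 M=134.34
t=1.65: S=0.00 Q=98.66 C=0.00 E=10.62 M=142.11
t=2.06: S=0.00 Q=98.66 C=0.00 E=6.14 M=146.59
t=2.47: S=0.00 Q=98.66 C=0.00 E=3.55 M=149.18
t=2.89: S=0.00 Q=98.66 C=0.00 E=2.02 M=150.71
t=3.30: S=0.00 Q=98.66 C=0.00 E=1.17 M=151.56
t=3.71: S=0.00 Q=98.66 C=0.00 E=0.67 M=152.06
C(0.02)=12.780 > 11.288 but C(0.03)=10.257 ≤ 11.288, so the first grid time is t=0.03.

Threshold first reached at t = 0.03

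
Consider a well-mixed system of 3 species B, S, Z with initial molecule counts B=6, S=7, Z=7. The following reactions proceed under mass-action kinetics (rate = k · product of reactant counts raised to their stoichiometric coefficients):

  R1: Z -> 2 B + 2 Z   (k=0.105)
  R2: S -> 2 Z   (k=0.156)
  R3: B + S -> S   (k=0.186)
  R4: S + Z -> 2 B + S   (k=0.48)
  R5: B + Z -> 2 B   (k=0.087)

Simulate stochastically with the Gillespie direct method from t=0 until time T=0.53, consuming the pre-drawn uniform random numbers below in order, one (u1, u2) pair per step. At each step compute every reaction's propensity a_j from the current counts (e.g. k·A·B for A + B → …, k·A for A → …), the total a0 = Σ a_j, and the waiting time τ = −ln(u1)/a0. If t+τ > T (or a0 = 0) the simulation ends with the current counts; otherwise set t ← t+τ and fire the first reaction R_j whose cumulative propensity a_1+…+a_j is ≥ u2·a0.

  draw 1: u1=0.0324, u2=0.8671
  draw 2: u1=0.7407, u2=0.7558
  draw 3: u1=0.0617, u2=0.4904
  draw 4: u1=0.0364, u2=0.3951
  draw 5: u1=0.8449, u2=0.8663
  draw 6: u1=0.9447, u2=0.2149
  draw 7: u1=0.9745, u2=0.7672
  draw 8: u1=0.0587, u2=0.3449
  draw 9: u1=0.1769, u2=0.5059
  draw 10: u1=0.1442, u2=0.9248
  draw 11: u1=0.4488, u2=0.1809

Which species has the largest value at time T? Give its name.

t=0.000: B=6 S=7 Z=7
Draw 1: a1=0.735, a2=1.092, a3=7.812, a4=23.520, a5=3.654, a0=36.813; τ=−ln(0.0324)/36.813=0.093 → t=0.093; u2·a0=0.8671·36.813=31.921; a1+…+a3=9.639 < 31.921 ≤ a1+…+a4=33.159 → R4 fires; B=8 S=7 Z=6
Draw 2: a1=0.630, a2=1.092, a3=10.416, a4=20.160, a5=4.176, a0=36.474; τ=−ln(0.7407)/36.474=0.008 → t=0.101; u2·a0=0.7558·36.474=27.567; a1+…+a3=12.138 < 27.567 ≤ a1+…+a4=32.298 → R4 fires; B=10 S=7 Z=5
Draw 3: a1=0.525, a2=1.092, a3=13.020, a4=16.800, a5=4.350, a0=35.787; τ=−ln(0.0617)/35.787=0.078 → t=0.179; u2·a0=0.4904·35.787=17.550; a1+…+a3=14.637 < 17.550 ≤ a1+…+a4=31.437 → R4 fires; B=12 S=7 Z=4
Draw 4: a1=0.420, a2=1.092, a3=15.624, a4=13.440, a5=4.176, a0=34.752; τ=−ln(0.0364)/34.752=0.095 → t=0.275; u2·a0=0.3951·34.752=13.731; a1+a2=1.512 < 13.731 ≤ a1+…+a3=17.136 → R3 fires; B=11 S=7 Z=4
Draw 5: a1=0.420, a2=1.092, a3=14.322, a4=13.440, a5=3.828, a0=33.102; τ=−ln(0.8449)/33.102=0.005 → t=0.280; u2·a0=0.8663·33.102=28.676; a1+…+a3=15.834 < 28.676 ≤ a1+…+a4=29.274 → R4 fires; B=13 S=7 Z=3
Draw 6: a1=0.315, a2=1.092, a3=16.926, a4=10.080, a5=3.393, a0=31.806; τ=−ln(0.9447)/31.806=0.002 → t=0.281; u2·a0=0.2149·31.806=6.835; a1+a2=1.407 < 6.835 ≤ a1+…+a3=18.333 → R3 fires; B=12 S=7 Z=3
Draw 7: a1=0.315, a2=1.092, a3=15.624, a4=10.080, a5=3.132, a0=30.243; τ=−ln(0.9745)/30.243=0.001 → t=0.282; u2·a0=0.7672·30.243=23.202; a1+…+a3=17.031 < 23.202 ≤ a1+…+a4=27.111 → R4 fires; B=14 S=7 Z=2
Draw 8: a1=0.210, a2=1.092, a3=18.228, a4=6.720, a5=2.436, a0=28.686; τ=−ln(0.0587)/28.686=0.099 → t=0.381; u2·a0=0.3449·28.686=9.894; a1+a2=1.302 < 9.894 ≤ a1+…+a3=19.530 → R3 fires; B=13 S=7 Z=2
Draw 9: a1=0.210, a2=1.092, a3=16.926, a4=6.720, a5=2.262, a0=27.210; τ=−ln(0.1769)/27.210=0.064 → t=0.445; u2·a0=0.5059·27.210=13.766; a1+a2=1.302 < 13.766 ≤ a1+…+a3=18.228 → R3 fires; B=12 S=7 Z=2
Draw 10: a1=0.210, a2=1.092, a3=15.624, a4=6.720, a5=2.088, a0=25.734; τ=−ln(0.1442)/25.734=0.075 → t=0.520; u2·a0=0.9248·25.734=23.799; a1+…+a4=23.646 < 23.799 ≤ a1+…+a5=25.734 → R5 fires; B=13 S=7 Z=1
Draw 11: a1=0.105, a2=1.092, a3=16.926, a4=3.360, a5=1.131, a0=22.614; τ=−ln(0.4488)/22.614=0.035 → t=0.555 > T=0.53: stop.
At T=0.53: B=13 S=7 Z=1; the largest is B.

Dominant species at T: B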